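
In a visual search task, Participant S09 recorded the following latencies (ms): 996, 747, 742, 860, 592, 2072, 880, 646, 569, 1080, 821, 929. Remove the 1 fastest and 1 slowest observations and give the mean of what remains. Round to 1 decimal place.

829.3 ms

Sorted: 569, 592, 646, 742, 747, 821, 860, 880, 929, 996, 1080, 2072
Drop lowest 1 (569) and highest 1 (2072)
Remaining (n=10): Σ = 8293, mean = 8293/10 = 829.300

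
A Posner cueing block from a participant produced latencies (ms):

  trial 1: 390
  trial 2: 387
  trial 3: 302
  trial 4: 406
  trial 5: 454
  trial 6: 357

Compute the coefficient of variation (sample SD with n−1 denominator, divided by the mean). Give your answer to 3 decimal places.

0.133

n = 6, Σ = 2296, M = 382.6667
Σ(x−M)² = 12871.333; s = √(12871.333/5) = 50.7372
CV = 50.7372 / 382.6667 = 0.13259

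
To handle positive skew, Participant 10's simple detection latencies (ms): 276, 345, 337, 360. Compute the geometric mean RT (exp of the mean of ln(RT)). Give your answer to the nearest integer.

ln(RT): 5.6204, 5.8435, 5.8201, 5.8861
Mean ln(RT) = 23.1701/4 = 5.79253
Geometric mean = exp(5.79253) = 327.84 ms

328 ms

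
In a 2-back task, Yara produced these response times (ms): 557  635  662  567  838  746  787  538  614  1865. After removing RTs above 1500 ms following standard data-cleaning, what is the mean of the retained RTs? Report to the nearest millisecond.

Excluded: 1865
Retained (n=9): Σ = 5944
Mean = 5944/9 = 660.4444

660 ms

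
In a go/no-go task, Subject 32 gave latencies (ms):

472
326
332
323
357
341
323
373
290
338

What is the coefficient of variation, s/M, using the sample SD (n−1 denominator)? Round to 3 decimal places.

n = 10, Σ = 3475, M = 347.5000
Σ(x−M)² = 21582.500; s = √(21582.500/9) = 48.9699
CV = 48.9699 / 347.5000 = 0.14092

0.141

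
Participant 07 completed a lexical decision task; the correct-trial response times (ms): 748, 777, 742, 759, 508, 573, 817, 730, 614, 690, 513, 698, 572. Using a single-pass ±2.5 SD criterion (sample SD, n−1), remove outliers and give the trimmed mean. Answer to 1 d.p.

n = 13, ΣRT = 8741, M = 672.385
Σ(x−M)² = 129999.08; s = √(129999.08/12) = 104.083
Cutoffs: 672.385 ± 2.5·104.083 → [412.2, 932.6]
No RTs fall outside the cutoffs; all 13 retained. Mean = 8741/13 = 672.385

672.4 ms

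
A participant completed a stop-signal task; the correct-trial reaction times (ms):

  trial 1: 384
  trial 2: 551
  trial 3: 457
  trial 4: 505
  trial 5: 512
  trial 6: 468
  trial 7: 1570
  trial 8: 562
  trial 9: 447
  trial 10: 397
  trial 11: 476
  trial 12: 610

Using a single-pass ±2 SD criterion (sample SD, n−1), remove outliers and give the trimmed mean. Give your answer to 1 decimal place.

488.1 ms

n = 12, ΣRT = 6939, M = 578.250
Σ(x−M)² = 1120460.25; s = √(1120460.25/11) = 319.155
Cutoffs: 578.250 ± 2·319.155 → [-60.1, 1216.6]
Outside: 1570 → excluded.
Retained (n=11): Σ = 5369, mean = 5369/11 = 488.091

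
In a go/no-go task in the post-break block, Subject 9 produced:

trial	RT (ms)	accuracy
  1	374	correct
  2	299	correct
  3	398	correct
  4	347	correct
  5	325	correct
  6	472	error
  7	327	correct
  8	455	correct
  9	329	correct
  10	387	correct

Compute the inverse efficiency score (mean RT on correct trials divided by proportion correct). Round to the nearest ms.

400 ms

Correct trials (n=9): 374, 299, 398, 347, 325, 327, 455, 329, 387
Mean correct RT = 3241/9 = 360.1111 ms
Proportion correct = 9/10
IES = 360.1111 / (9/10) = 400.123 ms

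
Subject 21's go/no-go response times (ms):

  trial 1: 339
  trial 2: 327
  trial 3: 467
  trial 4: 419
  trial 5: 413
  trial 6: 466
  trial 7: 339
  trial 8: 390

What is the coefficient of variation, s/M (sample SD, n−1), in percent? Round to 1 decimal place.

n = 8, Σ = 3160, M = 395.0000
Σ(x−M)² = 22046.000; s = √(22046.000/7) = 56.1198
CV = 56.1198 / 395.0000 = 0.14208 = 14.208%

14.2%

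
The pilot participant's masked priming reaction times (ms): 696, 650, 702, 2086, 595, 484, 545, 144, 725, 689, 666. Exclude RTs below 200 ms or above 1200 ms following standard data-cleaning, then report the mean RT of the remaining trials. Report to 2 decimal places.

Excluded: 144, 2086
Retained (n=9): Σ = 5752
Mean = 5752/9 = 639.1111

639.11 ms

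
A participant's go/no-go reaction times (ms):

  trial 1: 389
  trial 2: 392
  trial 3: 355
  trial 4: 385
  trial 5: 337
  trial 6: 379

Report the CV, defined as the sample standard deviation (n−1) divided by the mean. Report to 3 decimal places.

n = 6, Σ = 2237, M = 372.8333
Σ(x−M)² = 2416.833; s = √(2416.833/5) = 21.9856
CV = 21.9856 / 372.8333 = 0.05897

0.059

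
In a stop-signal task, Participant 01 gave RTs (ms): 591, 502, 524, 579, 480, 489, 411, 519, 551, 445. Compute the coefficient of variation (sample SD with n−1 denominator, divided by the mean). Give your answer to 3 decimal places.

0.111

n = 10, Σ = 5091, M = 509.1000
Σ(x−M)² = 28702.900; s = √(28702.900/9) = 56.4731
CV = 56.4731 / 509.1000 = 0.11093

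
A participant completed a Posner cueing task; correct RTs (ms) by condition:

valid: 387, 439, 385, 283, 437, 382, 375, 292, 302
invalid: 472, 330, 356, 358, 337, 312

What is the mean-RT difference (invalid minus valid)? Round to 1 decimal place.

M(valid) = 3282/9 = 364.667
M(invalid) = 2165/6 = 360.833
Difference = 360.833 − 364.667 = -3.833 ms

-3.8 ms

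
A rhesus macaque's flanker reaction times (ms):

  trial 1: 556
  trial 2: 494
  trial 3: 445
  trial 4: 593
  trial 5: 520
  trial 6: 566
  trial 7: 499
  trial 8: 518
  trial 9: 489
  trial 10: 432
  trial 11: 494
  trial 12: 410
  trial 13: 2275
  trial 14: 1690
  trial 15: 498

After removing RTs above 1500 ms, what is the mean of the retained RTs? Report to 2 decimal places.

Excluded: 1690, 2275
Retained (n=13): Σ = 6514
Mean = 6514/13 = 501.0769

501.08 ms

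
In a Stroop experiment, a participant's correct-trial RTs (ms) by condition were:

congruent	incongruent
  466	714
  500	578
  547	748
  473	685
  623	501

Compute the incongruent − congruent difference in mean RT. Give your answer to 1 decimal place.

123.4 ms

M(congruent) = 2609/5 = 521.800
M(incongruent) = 3226/5 = 645.200
Difference = 645.200 − 521.800 = 123.400 ms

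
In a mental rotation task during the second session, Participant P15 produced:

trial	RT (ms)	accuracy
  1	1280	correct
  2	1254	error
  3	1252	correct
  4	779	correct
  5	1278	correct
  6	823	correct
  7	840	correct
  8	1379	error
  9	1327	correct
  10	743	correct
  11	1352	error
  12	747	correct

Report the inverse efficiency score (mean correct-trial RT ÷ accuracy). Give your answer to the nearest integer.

Correct trials (n=9): 1280, 1252, 779, 1278, 823, 840, 1327, 743, 747
Mean correct RT = 9069/9 = 1007.6667 ms
Proportion correct = 9/12
IES = 1007.6667 / (9/12) = 1343.556 ms

1344 ms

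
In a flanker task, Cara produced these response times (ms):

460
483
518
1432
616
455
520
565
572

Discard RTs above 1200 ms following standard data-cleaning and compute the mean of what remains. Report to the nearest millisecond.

524 ms

Excluded: 1432
Retained (n=8): Σ = 4189
Mean = 4189/8 = 523.6250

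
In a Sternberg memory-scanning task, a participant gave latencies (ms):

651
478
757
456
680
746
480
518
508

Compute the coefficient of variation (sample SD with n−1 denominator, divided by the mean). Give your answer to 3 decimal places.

n = 9, Σ = 5274, M = 586.0000
Σ(x−M)² = 118410.000; s = √(118410.000/8) = 121.6604
CV = 121.6604 / 586.0000 = 0.20761

0.208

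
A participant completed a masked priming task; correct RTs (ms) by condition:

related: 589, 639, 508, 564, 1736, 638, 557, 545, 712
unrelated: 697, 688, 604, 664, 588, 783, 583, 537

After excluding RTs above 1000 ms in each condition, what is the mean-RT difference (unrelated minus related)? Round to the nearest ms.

49 ms

related: exclude 1736
M(related) = 4752/8 = 594.000
M(unrelated) = 5144/8 = 643.000
Difference = 643.000 − 594.000 = 49.000 ms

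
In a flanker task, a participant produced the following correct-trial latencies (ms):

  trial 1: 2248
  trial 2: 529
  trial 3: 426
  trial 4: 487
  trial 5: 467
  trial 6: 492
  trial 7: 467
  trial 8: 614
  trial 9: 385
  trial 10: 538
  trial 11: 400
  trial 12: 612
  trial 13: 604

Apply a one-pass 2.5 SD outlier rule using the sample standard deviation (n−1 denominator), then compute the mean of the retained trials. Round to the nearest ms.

n = 13, ΣRT = 8269, M = 636.077
Σ(x−M)² = 2884536.92; s = √(2884536.92/12) = 490.284
Cutoffs: 636.077 ± 2.5·490.284 → [-589.6, 1861.8]
Outside: 2248 → excluded.
Retained (n=12): Σ = 6021, mean = 6021/12 = 501.750

502 ms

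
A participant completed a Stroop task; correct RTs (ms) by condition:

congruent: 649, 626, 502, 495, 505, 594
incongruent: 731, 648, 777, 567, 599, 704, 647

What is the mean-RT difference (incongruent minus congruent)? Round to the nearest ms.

M(congruent) = 3371/6 = 561.833
M(incongruent) = 4673/7 = 667.571
Difference = 667.571 − 561.833 = 105.738 ms

106 ms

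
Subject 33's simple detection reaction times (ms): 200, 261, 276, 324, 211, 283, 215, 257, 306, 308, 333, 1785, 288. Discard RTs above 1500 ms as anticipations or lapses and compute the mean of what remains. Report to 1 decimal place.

271.8 ms

Excluded: 1785
Retained (n=12): Σ = 3262
Mean = 3262/12 = 271.8333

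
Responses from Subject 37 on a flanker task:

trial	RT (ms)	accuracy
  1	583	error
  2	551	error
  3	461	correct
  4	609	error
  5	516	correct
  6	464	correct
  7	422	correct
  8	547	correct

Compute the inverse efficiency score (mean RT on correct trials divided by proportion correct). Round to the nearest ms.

Correct trials (n=5): 461, 516, 464, 422, 547
Mean correct RT = 2410/5 = 482.0000 ms
Proportion correct = 5/8
IES = 482.0000 / (5/8) = 771.200 ms

771 ms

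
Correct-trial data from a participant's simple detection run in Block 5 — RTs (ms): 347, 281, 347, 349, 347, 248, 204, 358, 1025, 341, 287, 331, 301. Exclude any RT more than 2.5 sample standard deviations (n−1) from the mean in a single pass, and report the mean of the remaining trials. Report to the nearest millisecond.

n = 13, ΣRT = 4766, M = 366.615
Σ(x−M)² = 495421.08; s = √(495421.08/12) = 203.187
Cutoffs: 366.615 ± 2.5·203.187 → [-141.4, 874.6]
Outside: 1025 → excluded.
Retained (n=12): Σ = 3741, mean = 3741/12 = 311.750

312 ms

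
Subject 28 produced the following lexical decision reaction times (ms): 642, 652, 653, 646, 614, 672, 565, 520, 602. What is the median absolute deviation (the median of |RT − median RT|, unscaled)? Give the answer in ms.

28 ms

Sorted: 520, 565, 602, 614, 642, 646, 652, 653, 672 → median = 642
|x − 642|: 0, 10, 11, 4, 28, 30, 77, 122, 40
Sorted deviations: 0, 4, 10, 11, 28, 30, 40, 77, 122 → MAD = 28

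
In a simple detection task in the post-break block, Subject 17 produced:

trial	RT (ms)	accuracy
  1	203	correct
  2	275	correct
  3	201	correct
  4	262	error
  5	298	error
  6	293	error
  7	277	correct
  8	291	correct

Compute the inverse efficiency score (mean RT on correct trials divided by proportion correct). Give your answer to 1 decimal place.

399.0 ms

Correct trials (n=5): 203, 275, 201, 277, 291
Mean correct RT = 1247/5 = 249.4000 ms
Proportion correct = 5/8
IES = 249.4000 / (5/8) = 399.040 ms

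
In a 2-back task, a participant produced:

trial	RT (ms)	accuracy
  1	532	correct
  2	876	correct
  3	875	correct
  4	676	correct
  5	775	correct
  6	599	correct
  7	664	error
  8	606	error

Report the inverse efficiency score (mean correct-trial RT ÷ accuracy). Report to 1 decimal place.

Correct trials (n=6): 532, 876, 875, 676, 775, 599
Mean correct RT = 4333/6 = 722.1667 ms
Proportion correct = 6/8
IES = 722.1667 / (6/8) = 962.889 ms

962.9 ms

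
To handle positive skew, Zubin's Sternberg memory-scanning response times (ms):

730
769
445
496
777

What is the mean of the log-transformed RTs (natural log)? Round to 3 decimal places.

6.440

ln(RT): 6.5930, 6.6451, 6.0981, 6.2066, 6.6554
Σ ln(RT) = 32.1982
Mean = 32.1982/5 = 6.43965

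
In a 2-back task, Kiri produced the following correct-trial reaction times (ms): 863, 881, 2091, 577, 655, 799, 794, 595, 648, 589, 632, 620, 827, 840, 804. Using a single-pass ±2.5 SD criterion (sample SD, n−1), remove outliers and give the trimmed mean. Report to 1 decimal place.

n = 15, ΣRT = 12215, M = 814.333
Σ(x−M)² = 1917539.33; s = √(1917539.33/14) = 370.091
Cutoffs: 814.333 ± 2.5·370.091 → [-110.9, 1739.6]
Outside: 2091 → excluded.
Retained (n=14): Σ = 10124, mean = 10124/14 = 723.143

723.1 ms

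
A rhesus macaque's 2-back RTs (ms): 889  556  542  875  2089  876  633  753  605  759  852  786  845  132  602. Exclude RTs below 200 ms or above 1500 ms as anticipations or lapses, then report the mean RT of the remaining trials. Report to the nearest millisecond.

Excluded: 132, 2089
Retained (n=13): Σ = 9573
Mean = 9573/13 = 736.3846

736 ms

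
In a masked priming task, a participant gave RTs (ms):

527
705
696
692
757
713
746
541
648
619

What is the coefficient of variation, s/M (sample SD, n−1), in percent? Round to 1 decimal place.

n = 10, Σ = 6644, M = 664.4000
Σ(x−M)² = 57440.400; s = √(57440.400/9) = 79.8891
CV = 79.8891 / 664.4000 = 0.12024 = 12.024%

12.0%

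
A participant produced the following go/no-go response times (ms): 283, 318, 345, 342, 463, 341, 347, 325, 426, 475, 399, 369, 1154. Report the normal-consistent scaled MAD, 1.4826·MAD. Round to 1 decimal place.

43.0 ms

Sorted: 283, 318, 325, 341, 342, 345, 347, 369, 399, 426, 463, 475, 1154 → median = 347
|x − 347| sorted: 0, 2, 5, 6, 22, 22, 29, 52, 64, 79, 116, 128, 807 → MAD = 29
Robust SD ≈ 1.4826 × 29 = 42.995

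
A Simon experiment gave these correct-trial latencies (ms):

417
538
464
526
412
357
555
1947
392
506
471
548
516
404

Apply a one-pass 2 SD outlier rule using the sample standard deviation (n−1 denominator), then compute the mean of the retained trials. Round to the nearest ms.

470 ms

n = 14, ΣRT = 8053, M = 575.214
Σ(x−M)² = 2080448.36; s = √(2080448.36/13) = 400.043
Cutoffs: 575.214 ± 2·400.043 → [-224.9, 1375.3]
Outside: 1947 → excluded.
Retained (n=13): Σ = 6106, mean = 6106/13 = 469.692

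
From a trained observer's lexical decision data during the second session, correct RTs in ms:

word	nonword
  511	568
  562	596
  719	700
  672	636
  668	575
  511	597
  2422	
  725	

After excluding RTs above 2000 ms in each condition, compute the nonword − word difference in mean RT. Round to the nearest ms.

word: exclude 2422
M(word) = 4368/7 = 624.000
M(nonword) = 3672/6 = 612.000
Difference = 612.000 − 624.000 = -12.000 ms

-12 ms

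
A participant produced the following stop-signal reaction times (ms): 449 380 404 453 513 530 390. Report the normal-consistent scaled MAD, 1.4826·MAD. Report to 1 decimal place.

87.5 ms

Sorted: 380, 390, 404, 449, 453, 513, 530 → median = 449
|x − 449| sorted: 0, 4, 45, 59, 64, 69, 81 → MAD = 59
Robust SD ≈ 1.4826 × 59 = 87.473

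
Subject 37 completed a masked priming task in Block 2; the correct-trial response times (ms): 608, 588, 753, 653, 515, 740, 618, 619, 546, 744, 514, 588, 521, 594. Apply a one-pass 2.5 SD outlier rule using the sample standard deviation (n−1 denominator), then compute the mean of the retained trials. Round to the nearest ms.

614 ms

n = 14, ΣRT = 8601, M = 614.357
Σ(x−M)² = 88519.21; s = √(88519.21/13) = 82.518
Cutoffs: 614.357 ± 2.5·82.518 → [408.1, 820.7]
No RTs fall outside the cutoffs; all 14 retained. Mean = 8601/14 = 614.357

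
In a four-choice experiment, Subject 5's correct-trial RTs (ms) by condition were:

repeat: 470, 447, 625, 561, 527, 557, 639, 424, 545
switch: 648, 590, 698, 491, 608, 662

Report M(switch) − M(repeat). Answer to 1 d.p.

M(repeat) = 4795/9 = 532.778
M(switch) = 3697/6 = 616.167
Difference = 616.167 − 532.778 = 83.389 ms

83.4 ms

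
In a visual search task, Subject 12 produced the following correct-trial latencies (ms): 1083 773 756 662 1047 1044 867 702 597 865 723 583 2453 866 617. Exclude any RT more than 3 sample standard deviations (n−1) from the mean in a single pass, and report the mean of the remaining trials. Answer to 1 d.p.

n = 15, ΣRT = 13638, M = 909.200
Σ(x−M)² = 2926272.40; s = √(2926272.40/14) = 457.186
Cutoffs: 909.200 ± 3·457.186 → [-462.4, 2280.8]
Outside: 2453 → excluded.
Retained (n=14): Σ = 11185, mean = 11185/14 = 798.929

798.9 ms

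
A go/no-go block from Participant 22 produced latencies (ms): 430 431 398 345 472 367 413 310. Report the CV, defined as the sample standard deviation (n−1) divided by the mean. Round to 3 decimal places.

n = 8, Σ = 3166, M = 395.7500
Σ(x−M)² = 19287.500; s = √(19287.500/7) = 52.4915
CV = 52.4915 / 395.7500 = 0.13264

0.133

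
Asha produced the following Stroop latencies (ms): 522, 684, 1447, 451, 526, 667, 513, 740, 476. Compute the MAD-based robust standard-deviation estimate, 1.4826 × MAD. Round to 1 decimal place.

Sorted: 451, 476, 513, 522, 526, 667, 684, 740, 1447 → median = 526
|x − 526| sorted: 0, 4, 13, 50, 75, 141, 158, 214, 921 → MAD = 75
Robust SD ≈ 1.4826 × 75 = 111.195

111.2 ms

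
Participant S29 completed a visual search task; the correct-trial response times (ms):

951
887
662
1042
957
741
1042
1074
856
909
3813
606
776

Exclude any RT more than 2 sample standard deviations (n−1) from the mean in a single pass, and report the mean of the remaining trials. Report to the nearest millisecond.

n = 13, ΣRT = 14316, M = 1101.231
Σ(x−M)² = 8221526.31; s = √(8221526.31/12) = 827.724
Cutoffs: 1101.231 ± 2·827.724 → [-554.2, 2756.7]
Outside: 3813 → excluded.
Retained (n=12): Σ = 10503, mean = 10503/12 = 875.250

875 ms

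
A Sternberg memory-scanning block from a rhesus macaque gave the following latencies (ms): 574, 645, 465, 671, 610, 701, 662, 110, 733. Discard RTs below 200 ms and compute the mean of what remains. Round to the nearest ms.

Excluded: 110
Retained (n=8): Σ = 5061
Mean = 5061/8 = 632.6250

633 ms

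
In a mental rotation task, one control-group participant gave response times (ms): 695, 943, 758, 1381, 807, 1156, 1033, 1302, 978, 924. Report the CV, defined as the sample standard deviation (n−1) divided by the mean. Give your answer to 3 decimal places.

0.227

n = 10, Σ = 9977, M = 997.7000
Σ(x−M)² = 460084.100; s = √(460084.100/9) = 226.0983
CV = 226.0983 / 997.7000 = 0.22662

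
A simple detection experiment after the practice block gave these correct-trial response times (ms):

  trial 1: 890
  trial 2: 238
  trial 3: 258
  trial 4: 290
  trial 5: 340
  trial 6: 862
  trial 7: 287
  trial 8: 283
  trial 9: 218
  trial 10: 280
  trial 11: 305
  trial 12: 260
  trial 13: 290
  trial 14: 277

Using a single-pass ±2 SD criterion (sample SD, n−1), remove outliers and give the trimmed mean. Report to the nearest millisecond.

n = 14, ΣRT = 5078, M = 362.714
Σ(x−M)² = 626024.86; s = √(626024.86/13) = 219.444
Cutoffs: 362.714 ± 2·219.444 → [-76.2, 801.6]
Outside: 862, 890 → excluded.
Retained (n=12): Σ = 3326, mean = 3326/12 = 277.167

277 ms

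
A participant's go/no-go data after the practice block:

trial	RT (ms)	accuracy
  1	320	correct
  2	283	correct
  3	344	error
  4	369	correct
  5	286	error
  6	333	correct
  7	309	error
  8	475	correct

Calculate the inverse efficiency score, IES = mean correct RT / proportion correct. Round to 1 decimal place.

569.6 ms

Correct trials (n=5): 320, 283, 369, 333, 475
Mean correct RT = 1780/5 = 356.0000 ms
Proportion correct = 5/8
IES = 356.0000 / (5/8) = 569.600 ms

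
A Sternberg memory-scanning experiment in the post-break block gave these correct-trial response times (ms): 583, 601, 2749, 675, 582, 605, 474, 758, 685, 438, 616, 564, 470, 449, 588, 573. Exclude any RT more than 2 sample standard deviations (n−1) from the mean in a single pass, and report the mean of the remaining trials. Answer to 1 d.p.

577.4 ms

n = 16, ΣRT = 11410, M = 713.125
Σ(x−M)² = 4536143.75; s = √(4536143.75/15) = 549.918
Cutoffs: 713.125 ± 2·549.918 → [-386.7, 1813.0]
Outside: 2749 → excluded.
Retained (n=15): Σ = 8661, mean = 8661/15 = 577.400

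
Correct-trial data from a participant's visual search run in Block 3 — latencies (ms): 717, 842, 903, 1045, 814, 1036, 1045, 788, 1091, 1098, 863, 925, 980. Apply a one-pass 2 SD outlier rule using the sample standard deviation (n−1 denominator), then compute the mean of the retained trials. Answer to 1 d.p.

934.4 ms

n = 13, ΣRT = 12147, M = 934.385
Σ(x−M)² = 186057.08; s = √(186057.08/12) = 124.518
Cutoffs: 934.385 ± 2·124.518 → [685.3, 1183.4]
No RTs fall outside the cutoffs; all 13 retained. Mean = 12147/13 = 934.385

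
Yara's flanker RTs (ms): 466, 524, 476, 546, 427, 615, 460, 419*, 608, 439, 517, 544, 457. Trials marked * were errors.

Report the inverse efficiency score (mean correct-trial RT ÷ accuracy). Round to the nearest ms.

Correct trials (n=12): 466, 524, 476, 546, 427, 615, 460, 608, 439, 517, 544, 457
Mean correct RT = 6079/12 = 506.5833 ms
Proportion correct = 12/13
IES = 506.5833 / (12/13) = 548.799 ms

549 ms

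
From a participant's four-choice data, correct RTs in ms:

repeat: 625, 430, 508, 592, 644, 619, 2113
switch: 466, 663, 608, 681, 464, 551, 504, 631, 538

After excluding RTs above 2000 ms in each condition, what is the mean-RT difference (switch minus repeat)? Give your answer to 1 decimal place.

repeat: exclude 2113
M(repeat) = 3418/6 = 569.667
M(switch) = 5106/9 = 567.333
Difference = 567.333 − 569.667 = -2.333 ms

-2.3 ms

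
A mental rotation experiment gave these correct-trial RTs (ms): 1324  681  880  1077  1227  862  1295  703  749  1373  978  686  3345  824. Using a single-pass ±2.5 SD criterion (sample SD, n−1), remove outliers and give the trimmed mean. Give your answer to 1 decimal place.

n = 14, ΣRT = 16004, M = 1143.143
Σ(x−M)² = 6017225.71; s = √(6017225.71/13) = 680.341
Cutoffs: 1143.143 ± 2.5·680.341 → [-557.7, 2844.0]
Outside: 3345 → excluded.
Retained (n=13): Σ = 12659, mean = 12659/13 = 973.769

973.8 ms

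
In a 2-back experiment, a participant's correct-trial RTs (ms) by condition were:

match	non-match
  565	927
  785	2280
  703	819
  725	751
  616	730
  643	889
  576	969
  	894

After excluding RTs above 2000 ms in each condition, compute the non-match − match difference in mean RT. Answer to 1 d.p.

195.1 ms

non-match: exclude 2280
M(match) = 4613/7 = 659.000
M(non-match) = 5979/7 = 854.143
Difference = 854.143 − 659.000 = 195.143 ms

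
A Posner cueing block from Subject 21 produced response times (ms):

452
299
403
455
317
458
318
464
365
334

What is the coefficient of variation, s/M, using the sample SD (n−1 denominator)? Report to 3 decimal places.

0.174

n = 10, Σ = 3865, M = 386.5000
Σ(x−M)² = 40770.500; s = √(40770.500/9) = 67.3057
CV = 67.3057 / 386.5000 = 0.17414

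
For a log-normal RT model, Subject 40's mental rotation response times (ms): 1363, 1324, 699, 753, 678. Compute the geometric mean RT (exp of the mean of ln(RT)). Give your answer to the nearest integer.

ln(RT): 7.2174, 7.1884, 6.5497, 6.6241, 6.5191
Mean ln(RT) = 34.0987/5 = 6.81974
Geometric mean = exp(6.81974) = 915.75 ms

916 ms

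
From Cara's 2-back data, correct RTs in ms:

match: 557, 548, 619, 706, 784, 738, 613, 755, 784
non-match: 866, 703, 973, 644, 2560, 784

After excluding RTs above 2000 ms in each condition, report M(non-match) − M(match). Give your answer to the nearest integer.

non-match: exclude 2560
M(match) = 6104/9 = 678.222
M(non-match) = 3970/5 = 794.000
Difference = 794.000 − 678.222 = 115.778 ms

116 ms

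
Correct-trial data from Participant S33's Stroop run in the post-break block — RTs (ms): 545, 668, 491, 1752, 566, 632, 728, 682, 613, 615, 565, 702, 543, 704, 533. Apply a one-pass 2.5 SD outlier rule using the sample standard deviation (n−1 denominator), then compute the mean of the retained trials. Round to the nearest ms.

613 ms

n = 15, ΣRT = 10339, M = 689.267
Σ(x−M)² = 1282970.93; s = √(1282970.93/14) = 302.722
Cutoffs: 689.267 ± 2.5·302.722 → [-67.5, 1446.1]
Outside: 1752 → excluded.
Retained (n=14): Σ = 8587, mean = 8587/14 = 613.357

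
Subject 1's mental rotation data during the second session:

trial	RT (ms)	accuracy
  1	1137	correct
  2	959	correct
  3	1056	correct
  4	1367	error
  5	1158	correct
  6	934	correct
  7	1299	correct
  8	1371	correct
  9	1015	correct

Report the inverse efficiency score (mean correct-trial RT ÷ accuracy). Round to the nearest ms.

Correct trials (n=8): 1137, 959, 1056, 1158, 934, 1299, 1371, 1015
Mean correct RT = 8929/8 = 1116.1250 ms
Proportion correct = 8/9
IES = 1116.1250 / (8/9) = 1255.641 ms

1256 ms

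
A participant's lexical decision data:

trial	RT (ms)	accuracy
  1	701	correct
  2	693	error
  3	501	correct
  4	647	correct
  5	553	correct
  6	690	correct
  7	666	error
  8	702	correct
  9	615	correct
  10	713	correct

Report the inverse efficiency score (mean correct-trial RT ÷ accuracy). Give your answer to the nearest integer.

800 ms

Correct trials (n=8): 701, 501, 647, 553, 690, 702, 615, 713
Mean correct RT = 5122/8 = 640.2500 ms
Proportion correct = 8/10
IES = 640.2500 / (8/10) = 800.312 ms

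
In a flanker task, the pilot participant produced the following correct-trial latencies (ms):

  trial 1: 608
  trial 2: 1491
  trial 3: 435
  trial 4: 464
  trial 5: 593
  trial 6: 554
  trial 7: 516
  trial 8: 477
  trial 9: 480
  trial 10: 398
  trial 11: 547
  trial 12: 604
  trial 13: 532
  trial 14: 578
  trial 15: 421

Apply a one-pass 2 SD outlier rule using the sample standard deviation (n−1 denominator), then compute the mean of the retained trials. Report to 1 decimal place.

n = 15, ΣRT = 8698, M = 579.867
Σ(x−M)² = 953113.73; s = √(953113.73/14) = 260.921
Cutoffs: 579.867 ± 2·260.921 → [58.0, 1101.7]
Outside: 1491 → excluded.
Retained (n=14): Σ = 7207, mean = 7207/14 = 514.786

514.8 ms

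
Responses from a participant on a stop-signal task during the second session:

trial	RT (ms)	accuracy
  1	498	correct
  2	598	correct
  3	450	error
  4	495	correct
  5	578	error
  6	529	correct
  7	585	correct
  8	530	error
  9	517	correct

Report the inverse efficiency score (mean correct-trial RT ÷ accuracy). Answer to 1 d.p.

Correct trials (n=6): 498, 598, 495, 529, 585, 517
Mean correct RT = 3222/6 = 537.0000 ms
Proportion correct = 6/9
IES = 537.0000 / (6/9) = 805.500 ms

805.5 ms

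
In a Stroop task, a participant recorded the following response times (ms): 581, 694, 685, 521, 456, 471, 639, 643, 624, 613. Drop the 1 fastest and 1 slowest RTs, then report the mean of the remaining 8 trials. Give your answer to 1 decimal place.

597.1 ms

Sorted: 456, 471, 521, 581, 613, 624, 639, 643, 685, 694
Drop lowest 1 (456) and highest 1 (694)
Remaining (n=8): Σ = 4777, mean = 4777/8 = 597.125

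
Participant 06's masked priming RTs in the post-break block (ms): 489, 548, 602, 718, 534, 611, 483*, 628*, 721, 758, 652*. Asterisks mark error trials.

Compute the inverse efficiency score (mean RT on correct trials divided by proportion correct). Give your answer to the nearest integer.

Correct trials (n=8): 489, 548, 602, 718, 534, 611, 721, 758
Mean correct RT = 4981/8 = 622.6250 ms
Proportion correct = 8/11
IES = 622.6250 / (8/11) = 856.109 ms

856 ms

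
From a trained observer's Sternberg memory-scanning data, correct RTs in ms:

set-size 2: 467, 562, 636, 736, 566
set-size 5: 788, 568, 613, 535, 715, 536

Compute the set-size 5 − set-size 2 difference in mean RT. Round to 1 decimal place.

M(set-size 2) = 2967/5 = 593.400
M(set-size 5) = 3755/6 = 625.833
Difference = 625.833 − 593.400 = 32.433 ms

32.4 ms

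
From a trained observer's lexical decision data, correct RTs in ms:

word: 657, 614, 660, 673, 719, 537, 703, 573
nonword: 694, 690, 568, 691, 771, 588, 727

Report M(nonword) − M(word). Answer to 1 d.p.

M(word) = 5136/8 = 642.000
M(nonword) = 4729/7 = 675.571
Difference = 675.571 − 642.000 = 33.571 ms

33.6 ms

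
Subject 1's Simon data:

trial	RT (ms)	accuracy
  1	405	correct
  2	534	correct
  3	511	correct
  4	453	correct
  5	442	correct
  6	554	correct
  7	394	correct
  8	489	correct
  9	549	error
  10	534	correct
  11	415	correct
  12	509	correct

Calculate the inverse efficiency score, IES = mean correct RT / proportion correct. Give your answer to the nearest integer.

Correct trials (n=11): 405, 534, 511, 453, 442, 554, 394, 489, 534, 415, 509
Mean correct RT = 5240/11 = 476.3636 ms
Proportion correct = 11/12
IES = 476.3636 / (11/12) = 519.669 ms

520 ms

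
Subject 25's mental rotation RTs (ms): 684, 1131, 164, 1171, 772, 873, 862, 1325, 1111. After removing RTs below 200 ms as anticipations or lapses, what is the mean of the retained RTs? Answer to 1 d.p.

Excluded: 164
Retained (n=8): Σ = 7929
Mean = 7929/8 = 991.1250

991.1 ms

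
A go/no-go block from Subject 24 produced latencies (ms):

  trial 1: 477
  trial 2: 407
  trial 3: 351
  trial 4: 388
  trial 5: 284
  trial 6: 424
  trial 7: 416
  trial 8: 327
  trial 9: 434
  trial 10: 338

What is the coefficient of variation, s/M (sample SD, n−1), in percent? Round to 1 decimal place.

n = 10, Σ = 3846, M = 384.6000
Σ(x−M)² = 30768.400; s = √(30768.400/9) = 58.4697
CV = 58.4697 / 384.6000 = 0.15203 = 15.203%

15.2%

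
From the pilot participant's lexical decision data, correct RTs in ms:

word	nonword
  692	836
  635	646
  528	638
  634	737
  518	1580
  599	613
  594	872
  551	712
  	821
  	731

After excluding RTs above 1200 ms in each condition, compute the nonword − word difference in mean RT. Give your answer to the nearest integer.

nonword: exclude 1580
M(word) = 4751/8 = 593.875
M(nonword) = 6606/9 = 734.000
Difference = 734.000 − 593.875 = 140.125 ms

140 ms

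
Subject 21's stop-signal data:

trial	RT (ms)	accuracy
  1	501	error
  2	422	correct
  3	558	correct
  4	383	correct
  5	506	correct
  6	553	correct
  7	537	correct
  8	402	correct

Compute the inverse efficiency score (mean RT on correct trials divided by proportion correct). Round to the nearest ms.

549 ms

Correct trials (n=7): 422, 558, 383, 506, 553, 537, 402
Mean correct RT = 3361/7 = 480.1429 ms
Proportion correct = 7/8
IES = 480.1429 / (7/8) = 548.735 ms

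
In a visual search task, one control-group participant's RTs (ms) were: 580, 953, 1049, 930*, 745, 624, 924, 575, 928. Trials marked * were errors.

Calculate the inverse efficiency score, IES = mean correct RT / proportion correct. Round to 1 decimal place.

896.9 ms

Correct trials (n=8): 580, 953, 1049, 745, 624, 924, 575, 928
Mean correct RT = 6378/8 = 797.2500 ms
Proportion correct = 8/9
IES = 797.2500 / (8/9) = 896.906 ms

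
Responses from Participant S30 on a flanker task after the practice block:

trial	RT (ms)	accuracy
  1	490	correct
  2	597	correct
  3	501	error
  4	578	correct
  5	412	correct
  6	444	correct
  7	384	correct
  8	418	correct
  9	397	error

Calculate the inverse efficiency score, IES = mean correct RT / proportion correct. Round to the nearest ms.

Correct trials (n=7): 490, 597, 578, 412, 444, 384, 418
Mean correct RT = 3323/7 = 474.7143 ms
Proportion correct = 7/9
IES = 474.7143 / (7/9) = 610.347 ms

610 ms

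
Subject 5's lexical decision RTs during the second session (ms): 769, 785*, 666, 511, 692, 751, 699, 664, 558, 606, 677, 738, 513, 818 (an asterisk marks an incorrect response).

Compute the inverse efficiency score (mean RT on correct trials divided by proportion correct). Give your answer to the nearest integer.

Correct trials (n=13): 769, 666, 511, 692, 751, 699, 664, 558, 606, 677, 738, 513, 818
Mean correct RT = 8662/13 = 666.3077 ms
Proportion correct = 13/14
IES = 666.3077 / (13/14) = 717.562 ms

718 ms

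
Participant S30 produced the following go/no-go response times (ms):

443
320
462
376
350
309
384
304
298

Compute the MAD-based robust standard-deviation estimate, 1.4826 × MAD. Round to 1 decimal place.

60.8 ms

Sorted: 298, 304, 309, 320, 350, 376, 384, 443, 462 → median = 350
|x − 350| sorted: 0, 26, 30, 34, 41, 46, 52, 93, 112 → MAD = 41
Robust SD ≈ 1.4826 × 41 = 60.787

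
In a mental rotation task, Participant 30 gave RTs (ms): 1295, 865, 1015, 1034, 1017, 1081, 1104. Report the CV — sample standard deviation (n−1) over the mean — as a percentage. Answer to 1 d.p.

12.2%

n = 7, Σ = 7411, M = 1058.7143
Σ(x−M)² = 100165.429; s = √(100165.429/6) = 129.2062
CV = 129.2062 / 1058.7143 = 0.12204 = 12.204%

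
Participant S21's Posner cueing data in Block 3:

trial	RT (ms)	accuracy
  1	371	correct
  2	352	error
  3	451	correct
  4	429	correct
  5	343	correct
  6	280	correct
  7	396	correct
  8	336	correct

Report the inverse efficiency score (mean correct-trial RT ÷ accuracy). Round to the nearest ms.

Correct trials (n=7): 371, 451, 429, 343, 280, 396, 336
Mean correct RT = 2606/7 = 372.2857 ms
Proportion correct = 7/8
IES = 372.2857 / (7/8) = 425.469 ms

425 ms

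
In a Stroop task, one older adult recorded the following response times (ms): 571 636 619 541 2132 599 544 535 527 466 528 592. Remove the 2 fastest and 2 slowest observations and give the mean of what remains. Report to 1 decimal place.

566.1 ms

Sorted: 466, 527, 528, 535, 541, 544, 571, 592, 599, 619, 636, 2132
Drop lowest 2 (466, 527) and highest 2 (636, 2132)
Remaining (n=8): Σ = 4529, mean = 4529/8 = 566.125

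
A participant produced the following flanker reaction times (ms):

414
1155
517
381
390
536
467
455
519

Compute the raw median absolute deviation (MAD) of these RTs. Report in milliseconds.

53 ms

Sorted: 381, 390, 414, 455, 467, 517, 519, 536, 1155 → median = 467
|x − 467|: 53, 688, 50, 86, 77, 69, 0, 12, 52
Sorted deviations: 0, 12, 50, 52, 53, 69, 77, 86, 688 → MAD = 53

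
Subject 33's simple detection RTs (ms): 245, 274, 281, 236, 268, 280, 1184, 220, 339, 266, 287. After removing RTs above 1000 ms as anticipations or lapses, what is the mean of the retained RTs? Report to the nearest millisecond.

270 ms

Excluded: 1184
Retained (n=10): Σ = 2696
Mean = 2696/10 = 269.6000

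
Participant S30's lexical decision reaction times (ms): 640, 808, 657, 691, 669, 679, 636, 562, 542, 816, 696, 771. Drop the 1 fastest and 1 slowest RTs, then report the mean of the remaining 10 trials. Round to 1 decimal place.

Sorted: 542, 562, 636, 640, 657, 669, 679, 691, 696, 771, 808, 816
Drop lowest 1 (542) and highest 1 (816)
Remaining (n=10): Σ = 6809, mean = 6809/10 = 680.900

680.9 ms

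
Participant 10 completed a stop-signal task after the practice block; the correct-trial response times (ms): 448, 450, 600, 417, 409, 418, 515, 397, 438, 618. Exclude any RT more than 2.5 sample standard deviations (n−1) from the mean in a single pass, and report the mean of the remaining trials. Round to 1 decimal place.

n = 10, ΣRT = 4710, M = 471.000
Σ(x−M)² = 57290.00; s = √(57290.00/9) = 79.784
Cutoffs: 471.000 ± 2.5·79.784 → [271.5, 670.5]
No RTs fall outside the cutoffs; all 10 retained. Mean = 4710/10 = 471.000

471.0 ms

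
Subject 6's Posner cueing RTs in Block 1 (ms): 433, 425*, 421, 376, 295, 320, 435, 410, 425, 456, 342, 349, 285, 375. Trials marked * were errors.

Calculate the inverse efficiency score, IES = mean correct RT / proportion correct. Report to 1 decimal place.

407.7 ms

Correct trials (n=13): 433, 421, 376, 295, 320, 435, 410, 425, 456, 342, 349, 285, 375
Mean correct RT = 4922/13 = 378.6154 ms
Proportion correct = 13/14
IES = 378.6154 / (13/14) = 407.740 ms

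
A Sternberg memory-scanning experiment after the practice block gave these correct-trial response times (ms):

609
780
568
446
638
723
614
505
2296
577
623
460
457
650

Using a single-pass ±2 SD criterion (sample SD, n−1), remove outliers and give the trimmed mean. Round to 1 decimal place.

n = 14, ΣRT = 9946, M = 710.429
Σ(x−M)² = 2832315.43; s = √(2832315.43/13) = 466.766
Cutoffs: 710.429 ± 2·466.766 → [-223.1, 1644.0]
Outside: 2296 → excluded.
Retained (n=13): Σ = 7650, mean = 7650/13 = 588.462

588.5 ms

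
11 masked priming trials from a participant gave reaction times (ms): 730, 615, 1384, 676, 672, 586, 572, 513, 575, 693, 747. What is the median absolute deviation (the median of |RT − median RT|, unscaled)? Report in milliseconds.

Sorted: 513, 572, 575, 586, 615, 672, 676, 693, 730, 747, 1384 → median = 672
|x − 672|: 58, 57, 712, 4, 0, 86, 100, 159, 97, 21, 75
Sorted deviations: 0, 4, 21, 57, 58, 75, 86, 97, 100, 159, 712 → MAD = 75

75 ms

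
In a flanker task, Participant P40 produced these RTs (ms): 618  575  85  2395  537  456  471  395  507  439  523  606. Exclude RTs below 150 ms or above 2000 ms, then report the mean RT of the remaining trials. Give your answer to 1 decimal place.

Excluded: 85, 2395
Retained (n=10): Σ = 5127
Mean = 5127/10 = 512.7000

512.7 ms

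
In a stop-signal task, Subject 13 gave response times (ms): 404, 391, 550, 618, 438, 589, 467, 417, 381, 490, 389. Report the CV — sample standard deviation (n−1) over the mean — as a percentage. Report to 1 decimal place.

18.1%

n = 11, Σ = 5134, M = 466.7273
Σ(x−M)² = 71668.182; s = √(71668.182/10) = 84.6571
CV = 84.6571 / 466.7273 = 0.18138 = 18.138%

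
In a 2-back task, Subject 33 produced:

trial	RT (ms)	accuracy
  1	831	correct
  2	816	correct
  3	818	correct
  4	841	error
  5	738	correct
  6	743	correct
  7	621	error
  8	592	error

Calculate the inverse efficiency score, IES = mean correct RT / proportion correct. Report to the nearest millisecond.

1263 ms

Correct trials (n=5): 831, 816, 818, 738, 743
Mean correct RT = 3946/5 = 789.2000 ms
Proportion correct = 5/8
IES = 789.2000 / (5/8) = 1262.720 ms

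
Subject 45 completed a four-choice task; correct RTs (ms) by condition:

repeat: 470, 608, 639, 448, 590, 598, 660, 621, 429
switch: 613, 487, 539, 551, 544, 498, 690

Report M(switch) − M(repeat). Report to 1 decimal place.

M(repeat) = 5063/9 = 562.556
M(switch) = 3922/7 = 560.286
Difference = 560.286 − 562.556 = -2.270 ms

-2.3 ms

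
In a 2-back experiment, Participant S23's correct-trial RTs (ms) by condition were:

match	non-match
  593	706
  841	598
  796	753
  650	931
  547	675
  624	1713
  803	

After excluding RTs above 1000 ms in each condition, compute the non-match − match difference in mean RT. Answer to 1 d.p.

non-match: exclude 1713
M(match) = 4854/7 = 693.429
M(non-match) = 3663/5 = 732.600
Difference = 732.600 − 693.429 = 39.171 ms

39.2 ms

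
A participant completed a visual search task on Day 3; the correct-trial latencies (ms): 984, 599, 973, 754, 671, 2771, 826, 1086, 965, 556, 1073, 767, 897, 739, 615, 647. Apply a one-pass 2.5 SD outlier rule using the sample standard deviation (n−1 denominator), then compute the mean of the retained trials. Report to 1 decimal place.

810.1 ms

n = 16, ΣRT = 14923, M = 932.688
Σ(x−M)² = 4041703.44; s = √(4041703.44/15) = 519.083
Cutoffs: 932.688 ± 2.5·519.083 → [-365.0, 2230.4]
Outside: 2771 → excluded.
Retained (n=15): Σ = 12152, mean = 12152/15 = 810.133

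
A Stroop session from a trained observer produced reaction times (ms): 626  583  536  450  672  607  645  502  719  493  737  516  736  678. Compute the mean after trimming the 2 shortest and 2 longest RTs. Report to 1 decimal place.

Sorted: 450, 493, 502, 516, 536, 583, 607, 626, 645, 672, 678, 719, 736, 737
Drop lowest 2 (450, 493) and highest 2 (736, 737)
Remaining (n=10): Σ = 6084, mean = 6084/10 = 608.400

608.4 ms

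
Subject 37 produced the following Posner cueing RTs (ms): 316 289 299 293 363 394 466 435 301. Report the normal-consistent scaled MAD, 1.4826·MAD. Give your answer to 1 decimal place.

Sorted: 289, 293, 299, 301, 316, 363, 394, 435, 466 → median = 316
|x − 316| sorted: 0, 15, 17, 23, 27, 47, 78, 119, 150 → MAD = 27
Robust SD ≈ 1.4826 × 27 = 40.030

40.0 ms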